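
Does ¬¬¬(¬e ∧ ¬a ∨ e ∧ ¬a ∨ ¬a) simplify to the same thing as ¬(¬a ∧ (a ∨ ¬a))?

E1: ¬¬¬(¬e ∧ ¬a ∨ e ∧ ¬a ∨ ¬a)
    = ¬¬¬(¬a ∨ ¬a)   — distribution
    = ¬¬¬¬a   — idempotence
    = ¬¬a   — double negation
    = a   — double negation
E2: ¬(¬a ∧ (a ∨ ¬a))
    = ¬¬a   — complement / identity
    = a   — double negation
Both reduce to a, so they are equivalent.

Yes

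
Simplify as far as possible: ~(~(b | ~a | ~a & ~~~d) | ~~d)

~(~(b | ~a | ~a & ~~~d) | ~~d)
= ~(~(b | ~a | ~a & ~d) | ~~d)   — double negation
= ~(~(b | ~a) | ~~d)   — absorption
= (b | ~a) & ~d   — De Morgan

(b | ~a) & ~d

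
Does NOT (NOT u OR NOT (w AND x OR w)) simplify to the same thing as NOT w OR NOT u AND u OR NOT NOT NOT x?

E1: NOT (NOT u OR NOT (w AND x OR w))
    = u AND (w AND x OR w)   — De Morgan
    = u AND w   — absorption
E2: NOT w OR NOT u AND u OR NOT NOT NOT x
    = NOT w OR NOT NOT NOT x   — complement / identity
    = NOT w OR NOT x   — double negation
These differ: at u=0, w=0, x=0, E1 = 0 but E2 = 1.

No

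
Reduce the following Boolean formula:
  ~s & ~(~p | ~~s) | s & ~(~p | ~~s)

p & ~s

~s & ~(~p | ~~s) | s & ~(~p | ~~s)
= ~(~p | ~~s)   (distribution)
= p & ~s   (De Morgan)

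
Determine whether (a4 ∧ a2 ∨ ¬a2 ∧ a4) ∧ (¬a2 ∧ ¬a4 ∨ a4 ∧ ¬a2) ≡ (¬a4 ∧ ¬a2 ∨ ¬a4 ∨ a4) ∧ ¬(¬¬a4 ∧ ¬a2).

No

E1: (a4 ∧ a2 ∨ ¬a2 ∧ a4) ∧ (¬a2 ∧ ¬a4 ∨ a4 ∧ ¬a2)
    = a4 ∧ (¬a2 ∧ ¬a4 ∨ a4 ∧ ¬a2)   — distribution
    = a4 ∧ ¬a2   — distribution
E2: (¬a4 ∧ ¬a2 ∨ ¬a4 ∨ a4) ∧ ¬(¬¬a4 ∧ ¬a2)
    = (¬a4 ∨ a4) ∧ ¬(¬¬a4 ∧ ¬a2)   — absorption
    = ¬(¬¬a4 ∧ ¬a2)   — complement / identity
    = ¬a4 ∨ a2   — De Morgan
These differ: at a2=0, a4=0, E1 = 0 but E2 = 1.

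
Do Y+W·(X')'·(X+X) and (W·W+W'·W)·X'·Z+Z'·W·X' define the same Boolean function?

No

E1: Y+W·(X')'·(X+X)
    = Y+W·(X')'·X   — idempotence
    = Y+W·X·X   — double negation
    = Y+W·X   — idempotence
E2: (W·W+W'·W)·X'·Z+Z'·W·X'
    = W·X'·Z+Z'·W·X'   — distribution
    = W·X'   — distribution
These differ: at W=1, X=1, Y=1, Z=0, E1 = 1 but E2 = 0.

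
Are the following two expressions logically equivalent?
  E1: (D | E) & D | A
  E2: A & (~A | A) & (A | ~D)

No

E1: (D | E) & D | A
    = D | A   — absorption
E2: A & (~A | A) & (A | ~D)
    = A & (A | ~D)   — complement / identity
    = A   — absorption
These differ: at A=0, D=1, E=0, E1 = 1 but E2 = 0.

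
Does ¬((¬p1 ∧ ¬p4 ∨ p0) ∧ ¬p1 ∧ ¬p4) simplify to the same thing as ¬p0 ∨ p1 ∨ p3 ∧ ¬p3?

No

E1: ¬((¬p1 ∧ ¬p4 ∨ p0) ∧ ¬p1 ∧ ¬p4)
    = ¬(¬p1 ∧ ¬p4)
    = p1 ∨ p4
E2: ¬p0 ∨ p1 ∨ p3 ∧ ¬p3
    = ¬p0 ∨ p1
These differ: at p0=0, p1=0, p3=0, p4=0, E1 = 0 but E2 = 1.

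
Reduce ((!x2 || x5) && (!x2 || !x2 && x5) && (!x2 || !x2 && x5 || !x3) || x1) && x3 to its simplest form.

((!x2 || x5) && (!x2 || !x2 && x5) && (!x2 || !x2 && x5 || !x3) || x1) && x3
= ((!x2 || x5) && (!x2 || !x2 && x5) || x1) && x3   [absorption]
= ((!x2 || x5) && !x2 || x1) && x3   [absorption]
= (!x2 || x1) && x3   [absorption]

(!x2 || x1) && x3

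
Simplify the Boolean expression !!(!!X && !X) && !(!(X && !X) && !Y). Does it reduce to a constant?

false

!!(!!X && !X) && !(!(X && !X) && !Y)
= !!(X && !X) && !(!(X && !X) && !Y)   [double negation]
= !!(X && !X) && (X && !X || Y)   [De Morgan]
= X && !X && (X && !X || Y)   [double negation]
= X && !X   [absorption]
= false   [complement]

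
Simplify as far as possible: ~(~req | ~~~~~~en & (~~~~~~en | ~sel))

req & ~en

~(~req | ~~~~~~en & (~~~~~~en | ~sel))
= ~(~req | ~~~~~~en)
= req & ~~~~~en
= req & ~~~en
= req & ~en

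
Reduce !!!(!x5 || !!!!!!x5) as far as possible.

!!!(!x5 || !!!!!!x5)
= !!!(!x5 || !!!!x5)   — double negation
= !!(x5 && !!!x5)   — De Morgan
= !!(x5 && !x5)   — double negation
= x5 && !x5   — double negation
= false   — complement

false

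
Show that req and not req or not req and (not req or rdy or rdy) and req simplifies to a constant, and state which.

False

req and not req or not req and (not req or rdy or rdy) and req
= req and not req or not req and (not req or rdy) and req   — idempotence
= req and not req or not req and req   — absorption
= not req and req   — complement / identity
= False   — complement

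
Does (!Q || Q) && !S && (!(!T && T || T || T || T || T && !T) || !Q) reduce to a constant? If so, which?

no

(!Q || Q) && !S && (!(!T && T || T || T || T || T && !T) || !Q)
= (!Q || Q) && !S && (!(!T && T || T || T || T) || !Q)   [complement / identity]
= !S && (!(!T && T || T || T || T) || !Q)   [complement / identity]
= !S && (!(T || T || T) || !Q)   [complement / identity]
= !S && (!(T || T) || !Q)   [idempotence]
= !S && (!T || !Q)   [idempotence]
This depends on Q, S, T, so it is not a constant.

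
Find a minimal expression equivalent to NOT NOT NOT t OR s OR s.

NOT t OR s

NOT NOT NOT t OR s OR s
= NOT t OR s OR s   (double negation)
= NOT t OR s   (idempotence)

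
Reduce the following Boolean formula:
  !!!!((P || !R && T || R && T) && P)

!!!!((P || !R && T || R && T) && P)
= !!!!((P || T) && P)
= !!((P || T) && P)
= (P || T) && P
= P

P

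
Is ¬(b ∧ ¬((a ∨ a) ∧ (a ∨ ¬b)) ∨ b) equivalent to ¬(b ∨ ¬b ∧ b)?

E1: ¬(b ∧ ¬((a ∨ a) ∧ (a ∨ ¬b)) ∨ b)
    = ¬(b ∧ ¬(a ∧ ¬b ∨ a) ∨ b)   [distribution]
    = ¬(b ∧ ¬a ∨ b)   [absorption]
    = ¬b   [absorption]
E2: ¬(b ∨ ¬b ∧ b)
    = ¬b   [complement / identity]
Both reduce to ¬b, so they are equivalent.

Yes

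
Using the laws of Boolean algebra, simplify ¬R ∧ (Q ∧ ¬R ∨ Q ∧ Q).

¬R ∧ (Q ∧ ¬R ∨ Q ∧ Q)
= ¬R ∧ (Q ∧ ¬R ∨ Q)
= ¬R ∧ Q

¬R ∧ Q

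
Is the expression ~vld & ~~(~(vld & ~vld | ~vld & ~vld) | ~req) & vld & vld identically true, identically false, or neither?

identically false

~vld & ~~(~(vld & ~vld | ~vld & ~vld) | ~req) & vld & vld
= ~vld & (~(vld & ~vld | ~vld & ~vld) | ~req) & vld & vld   [double negation]
= ~vld & (~~vld | ~req) & vld & vld   [distribution]
= ~vld & (~~vld | ~req) & vld   [idempotence]
= ~vld & (vld | ~req) & vld   [double negation]
= ~vld & vld   [absorption]
= 0   [complement]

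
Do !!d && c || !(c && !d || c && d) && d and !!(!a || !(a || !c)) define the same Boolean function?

E1: !!d && c || !(c && !d || c && d) && d
    = !!d && c || !c && d
    = d && c || !c && d
    = d
E2: !!(!a || !(a || !c))
    = !(a && (a || !c))
    = !a
These differ: at a=0, c=0, d=0, E1 = 0 but E2 = 1.

No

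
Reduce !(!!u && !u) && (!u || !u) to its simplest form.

!u

!(!!u && !u) && (!u || !u)
= (!u || u) && (!u || !u)   (De Morgan)
= u && !u || !u   (distribution)
= !u   (complement / identity)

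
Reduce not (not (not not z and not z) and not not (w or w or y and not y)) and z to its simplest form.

not (not (not not z and not z) and not not (w or w or y and not y)) and z
= not (not (not not z and not z) and not not (w or w)) and z   [complement / identity]
= not ((not z or z) and not not (w or w)) and z   [De Morgan]
= not ((not z or z) and (w or w)) and z   [double negation]
= not ((not z or z) and w) and z   [idempotence]
= not w and z   [complement / identity]

not w and z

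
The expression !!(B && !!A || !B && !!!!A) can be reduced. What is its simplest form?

A

!!(B && !!A || !B && !!!!A)
= !!(B && !!A || !B && !!A)
= !!!!A
= !!A
= A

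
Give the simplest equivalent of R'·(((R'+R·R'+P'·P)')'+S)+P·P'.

R'·(((R'+R·R'+P'·P)')'+S)+P·P'
= R'·(R'+R·R'+P'·P+S)+P·P'   — double negation
= R'·(R'+P'·P+S)+P·P'   — complement / identity
= R'·(R'+P'·P+S)   — complement / identity
= R'·(R'+S)   — complement / identity
= R'   — absorption

R'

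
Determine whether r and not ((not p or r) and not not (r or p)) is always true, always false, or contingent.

always false

r and not ((not p or r) and not not (r or p))
= r and not ((not p or r) and (r or p))   [double negation]
= r and not (r or not p and p)   [distribution]
= r and not r   [complement / identity]
= False   [complement]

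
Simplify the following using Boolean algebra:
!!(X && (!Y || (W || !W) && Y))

!!(X && (!Y || (W || !W) && Y))
= !!(X && (!Y || Y))
= !!X
= X

X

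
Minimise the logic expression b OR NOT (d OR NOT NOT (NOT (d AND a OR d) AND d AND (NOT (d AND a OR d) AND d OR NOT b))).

b OR NOT d

b OR NOT (d OR NOT NOT (NOT (d AND a OR d) AND d AND (NOT (d AND a OR d) AND d OR NOT b)))
= b OR NOT (d OR NOT NOT (NOT (d AND a OR d) AND d))   (absorption)
= b OR NOT (d OR NOT (d AND a OR d) AND d)   (double negation)
= b OR NOT (d OR NOT d AND d)   (absorption)
= b OR NOT d   (complement / identity)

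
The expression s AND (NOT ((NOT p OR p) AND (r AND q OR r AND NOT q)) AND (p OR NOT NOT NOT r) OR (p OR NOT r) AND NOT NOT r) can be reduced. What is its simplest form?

s AND (p OR NOT r)

s AND (NOT ((NOT p OR p) AND (r AND q OR r AND NOT q)) AND (p OR NOT NOT NOT r) OR (p OR NOT r) AND NOT NOT r)
= s AND (NOT (r AND q OR r AND NOT q) AND (p OR NOT NOT NOT r) OR (p OR NOT r) AND NOT NOT r)   (complement / identity)
= s AND (NOT (r AND q OR r AND NOT q) AND (p OR NOT r) OR (p OR NOT r) AND NOT NOT r)   (double negation)
= s AND (NOT r AND (p OR NOT r) OR (p OR NOT r) AND NOT NOT r)   (distribution)
= s AND (NOT r AND (p OR NOT r) OR (p OR NOT r) AND r)   (double negation)
= s AND (p OR NOT r)   (distribution)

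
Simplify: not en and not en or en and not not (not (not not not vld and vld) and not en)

not en

not en and not en or en and not not (not (not not not vld and vld) and not en)
= not en and not en or en and not (not not not vld and vld or en)   [De Morgan]
= not en and not en or en and not (not vld and vld or en)   [double negation]
= not en and not en or en and not en   [complement / identity]
= not en   [distribution]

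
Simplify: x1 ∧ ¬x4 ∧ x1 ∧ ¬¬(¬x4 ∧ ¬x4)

x1 ∧ ¬x4

x1 ∧ ¬x4 ∧ x1 ∧ ¬¬(¬x4 ∧ ¬x4)
= x1 ∧ ¬x4 ∧ x1 ∧ ¬x4 ∧ ¬x4   [double negation]
= x1 ∧ ¬x4 ∧ x1 ∧ ¬x4   [idempotence]
= x1 ∧ ¬x4   [idempotence]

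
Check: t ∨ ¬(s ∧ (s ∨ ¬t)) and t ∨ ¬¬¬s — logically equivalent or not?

Yes

E1: t ∨ ¬(s ∧ (s ∨ ¬t))
    = t ∨ ¬s   [absorption]
E2: t ∨ ¬¬¬s
    = t ∨ ¬s   [double negation]
Both reduce to t ∨ ¬s, so they are equivalent.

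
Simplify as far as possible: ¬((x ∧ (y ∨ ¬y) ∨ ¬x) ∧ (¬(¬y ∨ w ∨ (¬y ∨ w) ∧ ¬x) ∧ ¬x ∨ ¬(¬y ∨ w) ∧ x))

¬y ∨ w

¬((x ∧ (y ∨ ¬y) ∨ ¬x) ∧ (¬(¬y ∨ w ∨ (¬y ∨ w) ∧ ¬x) ∧ ¬x ∨ ¬(¬y ∨ w) ∧ x))
= ¬((x ∨ ¬x) ∧ (¬(¬y ∨ w ∨ (¬y ∨ w) ∧ ¬x) ∧ ¬x ∨ ¬(¬y ∨ w) ∧ x))
= ¬(¬(¬y ∨ w ∨ (¬y ∨ w) ∧ ¬x) ∧ ¬x ∨ ¬(¬y ∨ w) ∧ x)
= ¬(¬(¬y ∨ w) ∧ ¬x ∨ ¬(¬y ∨ w) ∧ x)
= ¬¬(¬y ∨ w)
= ¬y ∨ w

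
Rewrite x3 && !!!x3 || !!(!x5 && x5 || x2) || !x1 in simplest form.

x2 || !x1

x3 && !!!x3 || !!(!x5 && x5 || x2) || !x1
= x3 && !x3 || !!(!x5 && x5 || x2) || !x1   — double negation
= x3 && !x3 || !!x2 || !x1   — complement / identity
= !!x2 || !x1   — complement / identity
= x2 || !x1   — double negation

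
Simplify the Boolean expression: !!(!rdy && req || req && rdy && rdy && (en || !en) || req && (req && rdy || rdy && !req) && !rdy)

!!(!rdy && req || req && rdy && rdy && (en || !en) || req && (req && rdy || rdy && !req) && !rdy)
= !!(!rdy && req || req && rdy && rdy && (en || !en) || req && rdy && !rdy)   (distribution)
= !!(!rdy && req || req && rdy && rdy || req && rdy && !rdy)   (complement / identity)
= !!(!rdy && req || req && rdy)   (distribution)
= !!req   (distribution)
= req   (double negation)

req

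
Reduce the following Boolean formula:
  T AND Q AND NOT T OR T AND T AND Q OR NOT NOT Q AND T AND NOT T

T AND Q

T AND Q AND NOT T OR T AND T AND Q OR NOT NOT Q AND T AND NOT T
= T AND Q AND NOT T OR T AND T AND Q OR Q AND T AND NOT T   (double negation)
= T AND Q OR Q AND T AND NOT T   (distribution)
= (T OR T AND NOT T) AND Q   (distribution)
= T AND Q   (complement / identity)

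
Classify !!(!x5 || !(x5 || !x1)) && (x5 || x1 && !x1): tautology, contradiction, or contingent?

contradiction

!!(!x5 || !(x5 || !x1)) && (x5 || x1 && !x1)
= !!(!x5 || !(x5 || !x1)) && x5   [complement / identity]
= !(x5 && (x5 || !x1)) && x5   [De Morgan]
= !x5 && x5   [absorption]
= false   [complement]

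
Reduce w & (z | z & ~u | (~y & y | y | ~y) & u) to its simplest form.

w & (z | u)

w & (z | z & ~u | (~y & y | y | ~y) & u)
= w & (z | z & ~u | (y | ~y) & u)   — complement / identity
= w & (z | z & ~u | u)   — complement / identity
= w & (z | u)   — absorption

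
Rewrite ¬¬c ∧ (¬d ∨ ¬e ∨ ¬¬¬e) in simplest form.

c ∧ (¬d ∨ ¬e)

¬¬c ∧ (¬d ∨ ¬e ∨ ¬¬¬e)
= ¬¬c ∧ (¬d ∨ ¬e ∨ ¬e)
= c ∧ (¬d ∨ ¬e ∨ ¬e)
= c ∧ (¬d ∨ ¬e)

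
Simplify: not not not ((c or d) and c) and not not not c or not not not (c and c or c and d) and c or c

not not not ((c or d) and c) and not not not c or not not not (c and c or c and d) and c or c
= not not not ((c or d) and c) and not not not c or not not not ((c or d) and c) and c or c   (distribution)
= not not not ((c or d) and c) and not c or not not not ((c or d) and c) and c or c   (double negation)
= not not not ((c or d) and c) or c   (distribution)
= not not not c or c   (absorption)
= not c or c   (double negation)
= True   (complement)

True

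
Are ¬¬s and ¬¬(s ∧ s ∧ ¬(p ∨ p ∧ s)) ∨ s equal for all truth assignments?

E1: ¬¬s
    = s
E2: ¬¬(s ∧ s ∧ ¬(p ∨ p ∧ s)) ∨ s
    = ¬¬(s ∧ ¬(p ∨ p ∧ s)) ∨ s
    = s ∧ ¬(p ∨ p ∧ s) ∨ s
    = s ∧ ¬p ∨ s
    = s
Both reduce to s, so they are equivalent.

Yes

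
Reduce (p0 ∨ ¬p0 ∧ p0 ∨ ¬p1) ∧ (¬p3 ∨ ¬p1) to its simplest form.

(p0 ∨ ¬p0 ∧ p0 ∨ ¬p1) ∧ (¬p3 ∨ ¬p1)
= (p0 ∨ ¬p1) ∧ (¬p3 ∨ ¬p1)
= p0 ∧ ¬p3 ∨ ¬p1

p0 ∧ ¬p3 ∨ ¬p1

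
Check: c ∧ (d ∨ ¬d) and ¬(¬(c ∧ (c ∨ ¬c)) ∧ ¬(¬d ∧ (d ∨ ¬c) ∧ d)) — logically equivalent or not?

Yes

E1: c ∧ (d ∨ ¬d)
    = c   [complement / identity]
E2: ¬(¬(c ∧ (c ∨ ¬c)) ∧ ¬(¬d ∧ (d ∨ ¬c) ∧ d))
    = c ∧ (c ∨ ¬c) ∨ ¬d ∧ (d ∨ ¬c) ∧ d   [De Morgan]
    = c ∧ (c ∨ ¬c) ∨ ¬d ∧ d   [absorption]
    = c ∧ (c ∨ ¬c)   [complement / identity]
    = c   [complement / identity]
Both reduce to c, so they are equivalent.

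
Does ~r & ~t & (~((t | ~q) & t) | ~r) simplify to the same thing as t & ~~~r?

No

E1: ~r & ~t & (~((t | ~q) & t) | ~r)
    = ~r & ~t & (~t | ~r)   [absorption]
    = ~r & ~t   [absorption]
E2: t & ~~~r
    = t & ~r   [double negation]
These differ: at q=1, r=0, t=0, E1 = 1 but E2 = 0.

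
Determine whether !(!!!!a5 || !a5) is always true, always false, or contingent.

always false

!(!!!!a5 || !a5)
= !(!!a5 || !a5)   [double negation]
= !a5 && a5   [De Morgan]
= false   [complement]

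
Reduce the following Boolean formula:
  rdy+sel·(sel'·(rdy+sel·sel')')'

rdy+sel

rdy+sel·(sel'·(rdy+sel·sel')')'
= rdy+sel·(sel+rdy+sel·sel')   — De Morgan
= rdy+sel·(sel+rdy)   — complement / identity
= rdy+sel   — absorption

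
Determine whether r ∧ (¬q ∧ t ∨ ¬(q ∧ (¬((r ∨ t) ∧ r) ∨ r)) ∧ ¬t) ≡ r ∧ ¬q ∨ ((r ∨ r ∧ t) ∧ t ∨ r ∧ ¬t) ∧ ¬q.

E1: r ∧ (¬q ∧ t ∨ ¬(q ∧ (¬((r ∨ t) ∧ r) ∨ r)) ∧ ¬t)
    = r ∧ (¬q ∧ t ∨ ¬(q ∧ (¬r ∨ r)) ∧ ¬t)   — absorption
    = r ∧ (¬q ∧ t ∨ ¬q ∧ ¬t)   — complement / identity
    = r ∧ ¬q   — distribution
E2: r ∧ ¬q ∨ ((r ∨ r ∧ t) ∧ t ∨ r ∧ ¬t) ∧ ¬q
    = r ∧ ¬q ∨ (r ∧ t ∨ r ∧ ¬t) ∧ ¬q   — absorption
    = r ∧ ¬q ∨ r ∧ ¬q   — distribution
    = r ∧ ¬q   — idempotence
Both reduce to r ∧ ¬q, so they are equivalent.

Yes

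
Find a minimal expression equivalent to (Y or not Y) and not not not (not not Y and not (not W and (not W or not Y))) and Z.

(not Y or not W) and Z

(Y or not Y) and not not not (not not Y and not (not W and (not W or not Y))) and Z
= (Y or not Y) and not not not (not not Y and not not W) and Z   — absorption
= (Y or not Y) and not not (not Y or not W) and Z   — De Morgan
= (Y or not Y) and (not Y or not W) and Z   — double negation
= (not Y or not W) and Z   — complement / identity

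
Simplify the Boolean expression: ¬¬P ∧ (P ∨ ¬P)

P

¬¬P ∧ (P ∨ ¬P)
= ¬¬P   — complement / identity
= P   — double negation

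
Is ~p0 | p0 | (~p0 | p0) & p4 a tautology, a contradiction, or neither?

tautology

~p0 | p0 | (~p0 | p0) & p4
= ~p0 | p0   — absorption
= 1   — complement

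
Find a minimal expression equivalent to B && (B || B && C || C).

B

B && (B || B && C || C)
= B && (B || C)   (absorption)
= B   (absorption)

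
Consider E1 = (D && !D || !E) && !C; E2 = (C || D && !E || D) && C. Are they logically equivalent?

E1: (D && !D || !E) && !C
    = !E && !C
E2: (C || D && !E || D) && C
    = (C || D) && C
    = C
These differ: at C=1, D=1, E=0, E1 = 0 but E2 = 1.

No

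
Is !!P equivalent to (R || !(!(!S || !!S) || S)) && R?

E1: !!P
    = P   [double negation]
E2: (R || !(!(!S || !!S) || S)) && R
    = (R || !(S && !S || S)) && R   [De Morgan]
    = (R || !S) && R   [complement / identity]
    = R   [absorption]
These differ: at P=1, R=0, S=0, E1 = 1 but E2 = 0.

No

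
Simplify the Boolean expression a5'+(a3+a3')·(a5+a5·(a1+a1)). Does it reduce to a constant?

a5'+(a3+a3')·(a5+a5·(a1+a1))
= a5'+a5+a5·(a1+a1)   — complement / identity
= a5'+a5+a5·a1   — idempotence
= a5'+a5   — absorption
= 1   — complement

1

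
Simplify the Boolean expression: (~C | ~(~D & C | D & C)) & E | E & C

(~C | ~(~D & C | D & C)) & E | E & C
= (~C | ~C) & E | E & C   — distribution
= ~C & E | E & C   — idempotence
= E   — distribution

E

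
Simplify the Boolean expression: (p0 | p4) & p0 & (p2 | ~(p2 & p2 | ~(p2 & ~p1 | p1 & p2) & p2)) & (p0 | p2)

(p0 | p4) & p0 & (p2 | ~(p2 & p2 | ~(p2 & ~p1 | p1 & p2) & p2)) & (p0 | p2)
= p0 & (p2 | ~(p2 & p2 | ~(p2 & ~p1 | p1 & p2) & p2)) & (p0 | p2)   (absorption)
= p0 & (p2 | ~(p2 & p2 | ~p2 & p2)) & (p0 | p2)   (distribution)
= p0 & (p2 | ~p2) & (p0 | p2)   (distribution)
= p0 & (p0 | p2)   (complement / identity)
= p0   (absorption)

p0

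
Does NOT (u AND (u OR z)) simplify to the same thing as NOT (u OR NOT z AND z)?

E1: NOT (u AND (u OR z))
    = NOT u   (absorption)
E2: NOT (u OR NOT z AND z)
    = NOT u   (complement / identity)
Both reduce to NOT u, so they are equivalent.

Yes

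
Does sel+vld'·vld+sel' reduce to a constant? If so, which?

yes, True

sel+vld'·vld+sel'
= sel+sel'   (complement / identity)
= 1   (complement)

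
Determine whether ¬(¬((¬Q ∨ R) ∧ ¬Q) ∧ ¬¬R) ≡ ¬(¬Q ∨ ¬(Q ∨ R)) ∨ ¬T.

No

E1: ¬(¬((¬Q ∨ R) ∧ ¬Q) ∧ ¬¬R)
    = ¬(¬¬Q ∧ ¬¬R)   — absorption
    = ¬Q ∨ ¬R   — De Morgan
E2: ¬(¬Q ∨ ¬(Q ∨ R)) ∨ ¬T
    = Q ∧ (Q ∨ R) ∨ ¬T   — De Morgan
    = Q ∨ ¬T   — absorption
These differ: at Q=0, R=0, T=1, E1 = 1 but E2 = 0.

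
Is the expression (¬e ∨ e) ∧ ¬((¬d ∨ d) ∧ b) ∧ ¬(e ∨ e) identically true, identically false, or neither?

(¬e ∨ e) ∧ ¬((¬d ∨ d) ∧ b) ∧ ¬(e ∨ e)
= ¬((¬d ∨ d) ∧ b) ∧ ¬(e ∨ e)   (complement / identity)
= ¬((¬d ∨ d) ∧ b) ∧ ¬e   (idempotence)
= ¬b ∧ ¬e   (complement / identity)
This depends on b, e, so it is not a constant.

neither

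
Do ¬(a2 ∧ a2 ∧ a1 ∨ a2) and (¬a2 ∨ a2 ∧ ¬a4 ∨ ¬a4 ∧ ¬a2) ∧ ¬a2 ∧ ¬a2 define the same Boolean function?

Yes

E1: ¬(a2 ∧ a2 ∧ a1 ∨ a2)
    = ¬(a2 ∧ a1 ∨ a2)   [idempotence]
    = ¬a2   [absorption]
E2: (¬a2 ∨ a2 ∧ ¬a4 ∨ ¬a4 ∧ ¬a2) ∧ ¬a2 ∧ ¬a2
    = (¬a2 ∨ a2 ∧ ¬a4 ∨ ¬a4 ∧ ¬a2) ∧ ¬a2   [idempotence]
    = (¬a2 ∨ ¬a4) ∧ ¬a2   [distribution]
    = ¬a2   [absorption]
Both reduce to ¬a2, so they are equivalent.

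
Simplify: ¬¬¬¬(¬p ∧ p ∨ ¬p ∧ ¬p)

¬p

¬¬¬¬(¬p ∧ p ∨ ¬p ∧ ¬p)
= ¬¬(¬p ∧ p ∨ ¬p ∧ ¬p)   [double negation]
= ¬¬¬p   [distribution]
= ¬p   [double negation]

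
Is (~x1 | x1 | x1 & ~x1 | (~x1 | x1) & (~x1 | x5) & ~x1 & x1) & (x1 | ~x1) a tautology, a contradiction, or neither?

tautology

(~x1 | x1 | x1 & ~x1 | (~x1 | x1) & (~x1 | x5) & ~x1 & x1) & (x1 | ~x1)
= (~x1 | x1 | x1 & ~x1 | (~x1 | x5) & ~x1 & x1) & (x1 | ~x1)   — complement / identity
= (~x1 | x1 | (~x1 | x5) & ~x1 & x1) & (x1 | ~x1)   — complement / identity
= (~x1 | x1 | ~x1 & x1) & (x1 | ~x1)   — absorption
= ~x1 | x1 | ~x1 & x1   — complement / identity
= ~x1 | x1   — complement / identity
= 1   — complement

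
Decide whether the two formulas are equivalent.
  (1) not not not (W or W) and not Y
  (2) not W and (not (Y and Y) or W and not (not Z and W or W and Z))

E1: not not not (W or W) and not Y
    = not (W or W) and not Y   [double negation]
    = not W and not Y   [idempotence]
E2: not W and (not (Y and Y) or W and not (not Z and W or W and Z))
    = not W and (not (Y and Y) or W and not W)   [distribution]
    = not W and not (Y and Y)   [complement / identity]
    = not W and not Y   [idempotence]
Both reduce to not W and not Y, so they are equivalent.

Yes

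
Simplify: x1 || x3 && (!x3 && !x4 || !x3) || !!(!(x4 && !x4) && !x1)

true

x1 || x3 && (!x3 && !x4 || !x3) || !!(!(x4 && !x4) && !x1)
= x1 || x3 && (!x3 && !x4 || !x3) || !(x4 && !x4 || x1)
= x1 || x3 && !x3 || !(x4 && !x4 || x1)
= x1 || !(x4 && !x4 || x1)
= x1 || !x1
= true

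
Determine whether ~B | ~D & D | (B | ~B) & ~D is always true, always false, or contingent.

~B | ~D & D | (B | ~B) & ~D
= ~B | (B | ~B) & ~D   [complement / identity]
= ~B | ~D   [complement / identity]
This depends on B, D, so it is not a constant.

contingent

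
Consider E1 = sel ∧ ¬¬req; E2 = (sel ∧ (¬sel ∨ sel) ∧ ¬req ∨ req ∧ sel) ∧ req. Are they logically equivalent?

Yes

E1: sel ∧ ¬¬req
    = sel ∧ req   (double negation)
E2: (sel ∧ (¬sel ∨ sel) ∧ ¬req ∨ req ∧ sel) ∧ req
    = (sel ∧ ¬req ∨ req ∧ sel) ∧ req   (complement / identity)
    = sel ∧ req   (distribution)
Both reduce to sel ∧ req, so they are equivalent.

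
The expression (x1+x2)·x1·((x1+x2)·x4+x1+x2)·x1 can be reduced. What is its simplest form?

x1

(x1+x2)·x1·((x1+x2)·x4+x1+x2)·x1
= (x1+x2)·x1·(x1+x2)·x1
= (x1+x2)·x1
= x1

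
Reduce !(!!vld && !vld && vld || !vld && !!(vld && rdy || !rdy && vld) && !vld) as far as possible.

true

!(!!vld && !vld && vld || !vld && !!(vld && rdy || !rdy && vld) && !vld)
= !(!!vld && !vld && vld || !vld && !!vld && !vld)   (distribution)
= !(!!vld && !vld)   (distribution)
= !vld || vld   (De Morgan)
= true   (complement)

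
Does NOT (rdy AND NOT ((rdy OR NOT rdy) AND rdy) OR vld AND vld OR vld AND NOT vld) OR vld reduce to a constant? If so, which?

NOT (rdy AND NOT ((rdy OR NOT rdy) AND rdy) OR vld AND vld OR vld AND NOT vld) OR vld
= NOT (rdy AND NOT rdy OR vld AND vld OR vld AND NOT vld) OR vld   [complement / identity]
= NOT (rdy AND NOT rdy OR vld) OR vld   [distribution]
= NOT vld OR vld   [complement / identity]
= TRUE   [complement]

yes, True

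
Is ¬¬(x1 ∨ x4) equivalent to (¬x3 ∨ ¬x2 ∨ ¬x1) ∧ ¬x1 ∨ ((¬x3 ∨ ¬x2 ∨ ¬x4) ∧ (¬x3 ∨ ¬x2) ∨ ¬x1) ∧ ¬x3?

E1: ¬¬(x1 ∨ x4)
    = x1 ∨ x4   — double negation
E2: (¬x3 ∨ ¬x2 ∨ ¬x1) ∧ ¬x1 ∨ ((¬x3 ∨ ¬x2 ∨ ¬x4) ∧ (¬x3 ∨ ¬x2) ∨ ¬x1) ∧ ¬x3
    = (¬x3 ∨ ¬x2 ∨ ¬x1) ∧ ¬x1 ∨ (¬x3 ∨ ¬x2 ∨ ¬x1) ∧ ¬x3   — absorption
    = (¬x1 ∨ ¬x3) ∧ (¬x3 ∨ ¬x2 ∨ ¬x1)   — distribution
    = ¬x1 ∨ ¬x3 ∧ (¬x3 ∨ ¬x2)   — distribution
    = ¬x1 ∨ ¬x3   — absorption
These differ: at x1=0, x2=1, x3=1, x4=0, E1 = 0 but E2 = 1.

No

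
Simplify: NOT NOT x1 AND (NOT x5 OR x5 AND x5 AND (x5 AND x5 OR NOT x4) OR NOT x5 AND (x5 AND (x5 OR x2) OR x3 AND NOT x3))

x1

NOT NOT x1 AND (NOT x5 OR x5 AND x5 AND (x5 AND x5 OR NOT x4) OR NOT x5 AND (x5 AND (x5 OR x2) OR x3 AND NOT x3))
= NOT NOT x1 AND (NOT x5 OR x5 AND x5 AND (x5 AND x5 OR NOT x4) OR NOT x5 AND (x5 OR x3 AND NOT x3))   (absorption)
= NOT NOT x1 AND (NOT x5 OR x5 AND x5 OR NOT x5 AND (x5 OR x3 AND NOT x3))   (absorption)
= NOT NOT x1 AND (NOT x5 OR x5 AND x5 OR NOT x5 AND x5)   (complement / identity)
= NOT NOT x1 AND (NOT x5 OR x5)   (distribution)
= NOT NOT x1   (complement / identity)
= x1   (double negation)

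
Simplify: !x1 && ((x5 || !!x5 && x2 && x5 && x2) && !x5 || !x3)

!x1 && !x3

!x1 && ((x5 || !!x5 && x2 && x5 && x2) && !x5 || !x3)
= !x1 && ((x5 || x5 && x2 && x5 && x2) && !x5 || !x3)   [double negation]
= !x1 && ((x5 || x5 && x2) && !x5 || !x3)   [idempotence]
= !x1 && (x5 && !x5 || !x3)   [absorption]
= !x1 && !x3   [complement / identity]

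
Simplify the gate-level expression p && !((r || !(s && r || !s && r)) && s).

p && !((r || !(s && r || !s && r)) && s)
= p && !((r || !r) && s)   — distribution
= p && !s   — complement / identity

p && !s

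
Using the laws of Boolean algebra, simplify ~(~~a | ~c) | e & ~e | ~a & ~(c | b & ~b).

~(~~a | ~c) | e & ~e | ~a & ~(c | b & ~b)
= ~(~~a | ~c) | ~a & ~(c | b & ~b)   (complement / identity)
= ~(~~a | ~c) | ~a & ~c   (complement / identity)
= ~a & c | ~a & ~c   (De Morgan)
= ~a   (distribution)

~a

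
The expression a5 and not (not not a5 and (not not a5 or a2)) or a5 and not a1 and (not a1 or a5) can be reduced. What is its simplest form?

a5 and not a1

a5 and not (not not a5 and (not not a5 or a2)) or a5 and not a1 and (not a1 or a5)
= a5 and not not not a5 or a5 and not a1 and (not a1 or a5)
= a5 and not a5 or a5 and not a1 and (not a1 or a5)
= a5 and not a5 or a5 and not a1
= a5 and not a1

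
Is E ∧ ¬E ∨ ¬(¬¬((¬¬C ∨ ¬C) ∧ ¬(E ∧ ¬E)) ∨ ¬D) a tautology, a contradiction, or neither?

contradiction

E ∧ ¬E ∨ ¬(¬¬((¬¬C ∨ ¬C) ∧ ¬(E ∧ ¬E)) ∨ ¬D)
= E ∧ ¬E ∨ ¬(¬¬((C ∨ ¬C) ∧ ¬(E ∧ ¬E)) ∨ ¬D)   (double negation)
= E ∧ ¬E ∨ ¬(¬¬¬(E ∧ ¬E) ∨ ¬D)   (complement / identity)
= E ∧ ¬E ∨ ¬(¬(E ∧ ¬E) ∨ ¬D)   (double negation)
= E ∧ ¬E ∨ E ∧ ¬E ∧ D   (De Morgan)
= E ∧ ¬E   (absorption)
= False   (complement)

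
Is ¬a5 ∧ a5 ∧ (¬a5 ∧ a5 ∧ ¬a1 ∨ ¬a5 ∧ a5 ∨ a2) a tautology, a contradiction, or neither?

¬a5 ∧ a5 ∧ (¬a5 ∧ a5 ∧ ¬a1 ∨ ¬a5 ∧ a5 ∨ a2)
= ¬a5 ∧ a5 ∧ (¬a5 ∧ a5 ∨ a2)   [absorption]
= ¬a5 ∧ a5   [absorption]
= False   [complement]

contradiction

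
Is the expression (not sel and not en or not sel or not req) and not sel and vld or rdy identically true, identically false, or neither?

(not sel and not en or not sel or not req) and not sel and vld or rdy
= (not sel or not req) and not sel and vld or rdy   (absorption)
= not sel and vld or rdy   (absorption)
This depends on rdy, sel, vld, so it is not a constant.

neither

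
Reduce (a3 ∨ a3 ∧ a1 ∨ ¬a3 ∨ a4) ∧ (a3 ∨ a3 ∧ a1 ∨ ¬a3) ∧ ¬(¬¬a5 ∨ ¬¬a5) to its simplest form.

¬a5

(a3 ∨ a3 ∧ a1 ∨ ¬a3 ∨ a4) ∧ (a3 ∨ a3 ∧ a1 ∨ ¬a3) ∧ ¬(¬¬a5 ∨ ¬¬a5)
= (a3 ∨ a3 ∧ a1 ∨ ¬a3 ∨ a4) ∧ (a3 ∨ a3 ∧ a1 ∨ ¬a3) ∧ ¬¬¬a5   — idempotence
= (a3 ∨ a3 ∧ a1 ∨ ¬a3) ∧ ¬¬¬a5   — absorption
= (a3 ∨ ¬a3) ∧ ¬¬¬a5   — absorption
= (a3 ∨ ¬a3) ∧ ¬a5   — double negation
= ¬a5   — complement / identity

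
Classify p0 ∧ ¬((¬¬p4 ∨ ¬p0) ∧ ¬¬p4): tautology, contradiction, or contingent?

contingent

p0 ∧ ¬((¬¬p4 ∨ ¬p0) ∧ ¬¬p4)
= p0 ∧ ¬¬¬p4
= p0 ∧ ¬p4
This depends on p0, p4, so it is not a constant.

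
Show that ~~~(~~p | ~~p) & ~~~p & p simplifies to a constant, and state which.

~~~(~~p | ~~p) & ~~~p & p
= ~(~~p | ~~p) & ~~~p & p   (double negation)
= ~~~p & ~~~p & p   (idempotence)
= ~~~p & p   (idempotence)
= ~p & p   (double negation)
= 0   (complement)

0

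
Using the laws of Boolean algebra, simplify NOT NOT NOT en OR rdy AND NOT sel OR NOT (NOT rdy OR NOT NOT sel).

NOT NOT NOT en OR rdy AND NOT sel OR NOT (NOT rdy OR NOT NOT sel)
= NOT NOT NOT en OR rdy AND NOT sel OR rdy AND NOT sel   [De Morgan]
= NOT en OR rdy AND NOT sel OR rdy AND NOT sel   [double negation]
= NOT en OR rdy AND NOT sel   [idempotence]

NOT en OR rdy AND NOT sel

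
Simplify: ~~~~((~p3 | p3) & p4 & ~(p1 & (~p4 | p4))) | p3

p4 & ~p1 | p3

~~~~((~p3 | p3) & p4 & ~(p1 & (~p4 | p4))) | p3
= ~~~~((~p3 | p3) & p4 & ~p1) | p3
= ~~~~(p4 & ~p1) | p3
= ~~(p4 & ~p1) | p3
= p4 & ~p1 | p3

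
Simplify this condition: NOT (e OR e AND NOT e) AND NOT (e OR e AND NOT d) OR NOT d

NOT (e OR e AND NOT e) AND NOT (e OR e AND NOT d) OR NOT d
= NOT e AND NOT (e OR e AND NOT d) OR NOT d   — complement / identity
= NOT e AND NOT e OR NOT d   — absorption
= NOT e OR NOT d   — idempotence

NOT e OR NOT d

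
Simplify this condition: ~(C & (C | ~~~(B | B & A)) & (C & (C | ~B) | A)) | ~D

~C | ~D

~(C & (C | ~~~(B | B & A)) & (C & (C | ~B) | A)) | ~D
= ~(C & (C | ~~~B) & (C & (C | ~B) | A)) | ~D   — absorption
= ~(C & (C | ~B) & (C & (C | ~B) | A)) | ~D   — double negation
= ~(C & (C | ~B)) | ~D   — absorption
= ~C | ~D   — absorption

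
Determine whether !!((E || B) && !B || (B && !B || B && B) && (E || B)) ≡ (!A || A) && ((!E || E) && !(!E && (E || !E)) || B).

Yes

E1: !!((E || B) && !B || (B && !B || B && B) && (E || B))
    = (E || B) && !B || (B && !B || B && B) && (E || B)
    = (E || B) && !B || B && (E || B)
    = E || B
E2: (!A || A) && ((!E || E) && !(!E && (E || !E)) || B)
    = (!E || E) && !(!E && (E || !E)) || B
    = (!E || E) && !!E || B
    = !!E || B
    = E || B
Both reduce to E || B, so they are equivalent.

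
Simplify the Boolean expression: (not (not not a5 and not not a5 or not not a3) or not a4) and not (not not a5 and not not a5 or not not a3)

not a5 and not a3

(not (not not a5 and not not a5 or not not a3) or not a4) and not (not not a5 and not not a5 or not not a3)
= not (not not a5 and not not a5 or not not a3)   — absorption
= not (not not a5 or not not a3)   — idempotence
= not a5 and not a3   — De Morgan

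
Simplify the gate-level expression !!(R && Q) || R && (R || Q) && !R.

R && Q

!!(R && Q) || R && (R || Q) && !R
= !!(R && Q) || R && !R   (absorption)
= !!(R && Q)   (complement / identity)
= R && Q   (double negation)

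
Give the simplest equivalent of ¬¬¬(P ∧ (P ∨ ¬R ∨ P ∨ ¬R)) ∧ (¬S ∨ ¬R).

¬P ∧ (¬S ∨ ¬R)

¬¬¬(P ∧ (P ∨ ¬R ∨ P ∨ ¬R)) ∧ (¬S ∨ ¬R)
= ¬¬¬(P ∧ (P ∨ ¬R)) ∧ (¬S ∨ ¬R)   (idempotence)
= ¬¬¬P ∧ (¬S ∨ ¬R)   (absorption)
= ¬P ∧ (¬S ∨ ¬R)   (double negation)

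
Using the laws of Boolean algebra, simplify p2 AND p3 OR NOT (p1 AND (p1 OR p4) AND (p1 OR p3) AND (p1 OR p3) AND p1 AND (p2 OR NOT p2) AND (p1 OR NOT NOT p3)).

p2 AND p3 OR NOT p1

p2 AND p3 OR NOT (p1 AND (p1 OR p4) AND (p1 OR p3) AND (p1 OR p3) AND p1 AND (p2 OR NOT p2) AND (p1 OR NOT NOT p3))
= p2 AND p3 OR NOT (p1 AND (p1 OR p3) AND (p1 OR p3) AND p1 AND (p2 OR NOT p2) AND (p1 OR NOT NOT p3))   — absorption
= p2 AND p3 OR NOT (p1 AND (p1 OR p3) AND (p1 OR p3) AND p1 AND (p1 OR NOT NOT p3))   — complement / identity
= p2 AND p3 OR NOT (p1 AND (p1 OR p3) AND (p1 OR p3) AND p1 AND (p1 OR p3))   — double negation
= p2 AND p3 OR NOT (p1 AND (p1 OR p3) AND p1 AND (p1 OR p3))   — idempotence
= p2 AND p3 OR NOT (p1 AND (p1 OR p3))   — idempotence
= p2 AND p3 OR NOT p1   — absorption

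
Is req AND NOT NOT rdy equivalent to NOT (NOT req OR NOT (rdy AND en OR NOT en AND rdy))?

E1: req AND NOT NOT rdy
    = req AND rdy   — double negation
E2: NOT (NOT req OR NOT (rdy AND en OR NOT en AND rdy))
    = NOT (NOT req OR NOT rdy)   — distribution
    = req AND rdy   — De Morgan
Both reduce to req AND rdy, so they are equivalent.

Yes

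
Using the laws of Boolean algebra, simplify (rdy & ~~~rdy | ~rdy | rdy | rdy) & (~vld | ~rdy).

~vld | ~rdy

(rdy & ~~~rdy | ~rdy | rdy | rdy) & (~vld | ~rdy)
= (rdy & ~rdy | ~rdy | rdy | rdy) & (~vld | ~rdy)   [double negation]
= (~rdy | rdy | rdy) & (~vld | ~rdy)   [complement / identity]
= (~rdy | rdy) & (~vld | ~rdy)   [idempotence]
= ~vld | ~rdy   [complement / identity]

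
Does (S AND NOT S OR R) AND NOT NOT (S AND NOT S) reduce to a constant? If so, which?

yes, False

(S AND NOT S OR R) AND NOT NOT (S AND NOT S)
= (S AND NOT S OR R) AND S AND NOT S   (double negation)
= S AND NOT S   (absorption)
= FALSE   (complement)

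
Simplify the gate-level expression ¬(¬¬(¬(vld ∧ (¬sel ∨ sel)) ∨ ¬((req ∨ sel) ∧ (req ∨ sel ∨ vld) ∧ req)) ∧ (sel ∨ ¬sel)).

¬(¬¬(¬(vld ∧ (¬sel ∨ sel)) ∨ ¬((req ∨ sel) ∧ (req ∨ sel ∨ vld) ∧ req)) ∧ (sel ∨ ¬sel))
= ¬(¬¬(¬(vld ∧ (¬sel ∨ sel)) ∨ ¬((req ∨ sel) ∧ req)) ∧ (sel ∨ ¬sel))   — absorption
= ¬¬¬(¬(vld ∧ (¬sel ∨ sel)) ∨ ¬((req ∨ sel) ∧ req))   — complement / identity
= ¬¬(vld ∧ (¬sel ∨ sel) ∧ (req ∨ sel) ∧ req)   — De Morgan
= ¬¬(vld ∧ (req ∨ sel) ∧ req)   — complement / identity
= ¬¬(vld ∧ req)   — absorption
= vld ∧ req   — double negation

vld ∧ req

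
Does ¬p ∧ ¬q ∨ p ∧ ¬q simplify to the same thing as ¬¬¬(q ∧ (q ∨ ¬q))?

Yes

E1: ¬p ∧ ¬q ∨ p ∧ ¬q
    = ¬q
E2: ¬¬¬(q ∧ (q ∨ ¬q))
    = ¬(q ∧ (q ∨ ¬q))
    = ¬q
Both reduce to ¬q, so they are equivalent.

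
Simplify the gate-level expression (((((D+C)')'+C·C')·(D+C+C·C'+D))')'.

(((((D+C)')'+C·C')·(D+C+C·C'+D))')'
= (((D+C+C·C')·(D+C+C·C'+D))')'
= ((D+C+C·C')')'
= ((D+C)')'
= D+C

D+C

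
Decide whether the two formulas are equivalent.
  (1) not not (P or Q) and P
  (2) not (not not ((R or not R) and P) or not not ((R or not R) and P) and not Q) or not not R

No

E1: not not (P or Q) and P
    = (P or Q) and P   (double negation)
    = P   (absorption)
E2: not (not not ((R or not R) and P) or not not ((R or not R) and P) and not Q) or not not R
    = not not not ((R or not R) and P) or not not R   (absorption)
    = not not not ((R or not R) and P) or R   (double negation)
    = not not not P or R   (complement / identity)
    = not P or R   (double negation)
These differ: at P=0, Q=0, R=0, E1 = 0 but E2 = 1.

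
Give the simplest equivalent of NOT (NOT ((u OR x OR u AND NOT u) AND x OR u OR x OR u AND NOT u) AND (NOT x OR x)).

NOT (NOT ((u OR x OR u AND NOT u) AND x OR u OR x OR u AND NOT u) AND (NOT x OR x))
= NOT (NOT (u OR x OR u AND NOT u) AND (NOT x OR x))   [absorption]
= NOT NOT (u OR x OR u AND NOT u)   [complement / identity]
= NOT NOT (u OR x)   [complement / identity]
= u OR x   [double negation]

u OR x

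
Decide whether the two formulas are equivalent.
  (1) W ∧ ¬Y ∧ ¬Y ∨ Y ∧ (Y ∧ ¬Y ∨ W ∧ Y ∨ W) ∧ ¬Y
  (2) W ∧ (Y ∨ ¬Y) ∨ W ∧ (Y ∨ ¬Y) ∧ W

No

E1: W ∧ ¬Y ∧ ¬Y ∨ Y ∧ (Y ∧ ¬Y ∨ W ∧ Y ∨ W) ∧ ¬Y
    = W ∧ ¬Y ∧ ¬Y ∨ Y ∧ (W ∧ Y ∨ W) ∧ ¬Y   [complement / identity]
    = W ∧ ¬Y ∧ ¬Y ∨ Y ∧ W ∧ ¬Y   [absorption]
    = W ∧ ¬Y   [distribution]
E2: W ∧ (Y ∨ ¬Y) ∨ W ∧ (Y ∨ ¬Y) ∧ W
    = W ∧ (Y ∨ ¬Y)   [absorption]
    = W   [complement / identity]
These differ: at W=1, Y=1, E1 = 0 but E2 = 1.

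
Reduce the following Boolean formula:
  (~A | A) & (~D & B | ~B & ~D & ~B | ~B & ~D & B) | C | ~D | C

(~A | A) & (~D & B | ~B & ~D & ~B | ~B & ~D & B) | C | ~D | C
= (~A | A) & (~D & B | ~B & ~D) | C | ~D | C   (distribution)
= ~D & B | ~B & ~D | C | ~D | C   (complement / identity)
= ~D | C | ~D | C   (distribution)
= ~D | C   (idempotence)

~D | C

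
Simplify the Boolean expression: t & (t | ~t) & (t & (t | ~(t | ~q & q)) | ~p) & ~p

t & (t | ~t) & (t & (t | ~(t | ~q & q)) | ~p) & ~p
= t & (t | ~t) & (t & (t | ~t) | ~p) & ~p   — complement / identity
= t & (t | ~t) & ~p   — absorption
= t & ~p   — complement / identity

t & ~p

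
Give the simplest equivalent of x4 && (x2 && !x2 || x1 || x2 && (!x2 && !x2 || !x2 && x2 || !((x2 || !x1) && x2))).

x4 && x1

x4 && (x2 && !x2 || x1 || x2 && (!x2 && !x2 || !x2 && x2 || !((x2 || !x1) && x2)))
= x4 && (x1 || x2 && (!x2 && !x2 || !x2 && x2 || !((x2 || !x1) && x2)))   — complement / identity
= x4 && (x1 || x2 && (!x2 && !x2 || !x2 && x2 || !x2))   — absorption
= x4 && (x1 || x2 && ((!x2 || x2) && !x2 || !x2))   — distribution
= x4 && (x1 || x2 && (!x2 || !x2))   — complement / identity
= x4 && (x1 || x2 && !x2)   — idempotence
= x4 && x1   — complement / identity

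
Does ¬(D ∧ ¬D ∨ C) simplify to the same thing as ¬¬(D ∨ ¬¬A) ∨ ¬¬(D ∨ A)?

E1: ¬(D ∧ ¬D ∨ C)
    = ¬C   — complement / identity
E2: ¬¬(D ∨ ¬¬A) ∨ ¬¬(D ∨ A)
    = ¬¬(D ∨ A) ∨ ¬¬(D ∨ A)   — double negation
    = ¬¬(D ∨ A)   — idempotence
    = D ∨ A   — double negation
These differ: at A=1, C=1, D=0, E1 = 0 but E2 = 1.

No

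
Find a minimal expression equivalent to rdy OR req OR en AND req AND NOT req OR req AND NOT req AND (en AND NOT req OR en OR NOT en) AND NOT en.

rdy OR req OR en AND req AND NOT req OR req AND NOT req AND (en AND NOT req OR en OR NOT en) AND NOT en
= rdy OR req OR en AND req AND NOT req OR req AND NOT req AND (en OR NOT en) AND NOT en   (absorption)
= rdy OR req OR en AND req AND NOT req OR req AND NOT req AND NOT en   (complement / identity)
= rdy OR req OR req AND NOT req   (distribution)
= rdy OR req   (complement / identity)

rdy OR req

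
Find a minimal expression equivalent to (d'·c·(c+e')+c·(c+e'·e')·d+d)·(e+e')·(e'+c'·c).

(d'·c·(c+e')+c·(c+e'·e')·d+d)·(e+e')·(e'+c'·c)
= (d'·c·(c+e')+c·(c+e'·e')·d+d)·(e+e')·e'
= (d'·c·(c+e')+c·(c+e'·e')·d+d)·e'
= (d'·c·(c+e')+c·(c+e')·d+d)·e'
= (c·(c+e')+d)·e'
= (c+d)·e'

(c+d)·e'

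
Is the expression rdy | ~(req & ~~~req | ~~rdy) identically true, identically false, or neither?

rdy | ~(req & ~~~req | ~~rdy)
= rdy | ~(req & ~~~req | rdy)   [double negation]
= rdy | ~(req & ~req | rdy)   [double negation]
= rdy | ~rdy   [complement / identity]
= 1   [complement]

identically true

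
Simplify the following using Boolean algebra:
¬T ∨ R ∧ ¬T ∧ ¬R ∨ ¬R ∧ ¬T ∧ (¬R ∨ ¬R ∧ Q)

¬T

¬T ∨ R ∧ ¬T ∧ ¬R ∨ ¬R ∧ ¬T ∧ (¬R ∨ ¬R ∧ Q)
= ¬T ∨ R ∧ ¬T ∧ ¬R ∨ ¬R ∧ ¬T ∧ ¬R   (absorption)
= ¬T ∨ ¬T ∧ ¬R   (distribution)
= ¬T   (absorption)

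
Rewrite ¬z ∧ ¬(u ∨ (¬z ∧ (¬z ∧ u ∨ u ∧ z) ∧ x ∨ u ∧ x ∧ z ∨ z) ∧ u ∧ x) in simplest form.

¬z ∧ ¬u

¬z ∧ ¬(u ∨ (¬z ∧ (¬z ∧ u ∨ u ∧ z) ∧ x ∨ u ∧ x ∧ z ∨ z) ∧ u ∧ x)
= ¬z ∧ ¬(u ∨ (¬z ∧ u ∧ x ∨ u ∧ x ∧ z ∨ z) ∧ u ∧ x)   — distribution
= ¬z ∧ ¬(u ∨ (u ∧ x ∨ z) ∧ u ∧ x)   — distribution
= ¬z ∧ ¬(u ∨ u ∧ x)   — absorption
= ¬z ∧ ¬u   — absorption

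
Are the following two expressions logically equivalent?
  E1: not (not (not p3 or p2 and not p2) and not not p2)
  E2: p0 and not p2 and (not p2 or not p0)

No

E1: not (not (not p3 or p2 and not p2) and not not p2)
    = not (not not p3 and not not p2)   (complement / identity)
    = not p3 or not p2   (De Morgan)
E2: p0 and not p2 and (not p2 or not p0)
    = p0 and not p2   (absorption)
These differ: at p0=0, p2=1, p3=0, E1 = 1 but E2 = 0.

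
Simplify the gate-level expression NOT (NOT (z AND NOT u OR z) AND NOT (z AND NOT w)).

NOT (NOT (z AND NOT u OR z) AND NOT (z AND NOT w))
= z AND NOT u OR z OR z AND NOT w   [De Morgan]
= z OR z AND NOT w   [absorption]
= z   [absorption]

z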